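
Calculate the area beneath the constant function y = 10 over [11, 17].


The area under a constant function y = 10 is a rectangle.
Width = 17 - 11 = 6
Height = 10
Area = width * height
= 6 * 10
= 60

60


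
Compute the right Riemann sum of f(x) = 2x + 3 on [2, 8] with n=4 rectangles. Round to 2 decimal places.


Right Riemann sum uses right endpoints of each subinterval.
Interval: [2, 8], n = 4
dx = (8 - 2) / 4 = 3/2
Right endpoints: [7/2, 5, 13/2, 8]
f values: [10, 13, 16, 19]
Sum = dx * (sum of f values)
= 3/2 * 58
= 87 = 87.00

87.00


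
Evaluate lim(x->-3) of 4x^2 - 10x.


Since polynomials are continuous, we use direct substitution.
lim(x->-3) of 4x^2 - 10x
= 4 * (-3)^2 - 10 * (-3) + 0
= 36 + 30 + 0
= 66

66


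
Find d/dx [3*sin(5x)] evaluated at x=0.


Apply the chain rule to differentiate 3*sin(5x):
d/dx [3*sin(5x)]
= 3 * cos(5x) * d/dx(5x)
= 3 * 5 * cos(5x)
= 15 * cos(5x)
Evaluate at x = 0:
= 15 * cos(0)
= 15 * 1
= 15

15


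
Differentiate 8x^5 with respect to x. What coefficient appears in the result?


We apply the power rule: d/dx [ax^n] = a*n * x^(n-1)
d/dx [8x^5]
= 8 * 5 * x^(5-1)
= 40x^4
The coefficient is 40

40


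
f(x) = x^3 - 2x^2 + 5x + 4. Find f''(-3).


First derivative:
f'(x) = 3x^2 - 4x + 5
Second derivative:
f''(x) = 6x - 4
Substitute x = -3:
f''(-3) = 6 * (-3) - 4
= -18 - 4
= -22

-22


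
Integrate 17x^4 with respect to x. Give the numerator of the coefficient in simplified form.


Apply the power rule for integration:
integral of ax^n dx = a/(n+1) * x^(n+1) + C
integral of 17x^4 dx
= 17/5 * x^5 + C
The coefficient in lowest terms is 17/5, and its numerator is 17

17


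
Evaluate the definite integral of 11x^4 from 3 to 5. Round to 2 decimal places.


Find the antiderivative of 11x^4:
F(x) = 11/5 * x^5
Apply the Fundamental Theorem of Calculus:
F(5) - F(3)
= 11/5 * 5^5 - 11/5 * 3^5
= 11/5 * (3125 - 243)
= 11/5 * 2882
= 31702/5 = 6340.40

6340.40


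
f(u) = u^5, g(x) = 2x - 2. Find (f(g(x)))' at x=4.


Using the chain rule: (f(g(x)))' = f'(g(x)) * g'(x)
First, find g(4):
g(4) = 2 * 4 - 2 = 6
Next, f'(u) = 5u^4
And g'(x) = 2
So f'(g(4)) * g'(4)
= 5 * 6^4 * 2
= 5 * 1296 * 2
= 12960

12960


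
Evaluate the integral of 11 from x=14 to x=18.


The integral of a constant k over [a, b] equals k * (b - a).
integral from 14 to 18 of 11 dx
= 11 * (18 - 14)
= 11 * 4
= 44

44


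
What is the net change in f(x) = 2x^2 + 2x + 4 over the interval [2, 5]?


Net change = f(b) - f(a)
f(x) = 2x^2 + 2x + 4
Compute f(5):
f(5) = 2 * 5^2 + 2 * 5 + 4
= 50 + 10 + 4
= 64
Compute f(2):
f(2) = 2 * 2^2 + 2 * 2 + 4
= 8 + 4 + 4
= 16
Net change = 64 - 16 = 48

48


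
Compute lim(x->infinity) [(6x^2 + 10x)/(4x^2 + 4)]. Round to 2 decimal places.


For limits at infinity with equal-degree polynomials,
we compare leading coefficients.
Numerator leading term: 6x^2
Denominator leading term: 4x^2
Divide both by x^2:
lim = (6 + 10/x) / (4 + 4/x^2)
As x -> infinity, the 1/x and 1/x^2 terms vanish:
= 6/4 = 3/2 = 1.50

1.50


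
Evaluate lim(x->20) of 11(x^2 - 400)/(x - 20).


Direct substitution gives 0/0, so we factor the numerator.
Factor: 11(x^2 - 400) = 11 * (x - 20)(x + 20)
Cancel the common factor (x - 20):
11(x^2 - 400)/(x - 20) = 11 * (x + 20)
Now substitute x = 20:
= 11 * (20 + 20) = 440

440


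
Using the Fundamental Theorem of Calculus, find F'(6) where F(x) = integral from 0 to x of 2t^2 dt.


By the Fundamental Theorem of Calculus (Part 1):
If F(x) = integral from 0 to x of f(t) dt, then F'(x) = f(x)
Here f(t) = 2t^2
So F'(x) = 2x^2
Evaluate at x = 6:
F'(6) = 2 * 6^2
= 2 * 36
= 72

72


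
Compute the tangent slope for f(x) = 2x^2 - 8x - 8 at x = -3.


The slope of the tangent line equals f'(x) at the point.
f(x) = 2x^2 - 8x - 8
f'(x) = 4x - 8
At x = -3:
f'(-3) = 4 * (-3) - 8
= -12 - 8
= -20

-20


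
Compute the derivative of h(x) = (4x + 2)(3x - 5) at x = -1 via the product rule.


Let u(x) = 4x + 2 and v(x) = 3x - 5
u'(x) = 4
v'(x) = 3
Product rule: h'(x) = u'(x)*v(x) + u(x)*v'(x)
= 4 * (3x - 5) + (4x + 2) * 3
At x = -1:
u(-1) = 4 * (-1) + 2 = -2
v(-1) = 3 * (-1) - 5 = -8
h'(-1) = 4 * (-8) + (-2) * 3
= -32 - 6
= -38

-38


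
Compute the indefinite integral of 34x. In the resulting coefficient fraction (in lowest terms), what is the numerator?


Apply the power rule for integration:
integral of ax^n dx = a/(n+1) * x^(n+1) + C
integral of 34x dx
= 34/2 * x^2 + C
= 17 * x^2 + C
The coefficient in lowest terms is 17 = 17/1, so its numerator is 17

17


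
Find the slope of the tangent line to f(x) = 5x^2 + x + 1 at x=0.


The slope of the tangent line equals f'(x) at the point.
f(x) = 5x^2 + x + 1
f'(x) = 10x + 1
At x = 0:
f'(0) = 10 * 0 + 1
= 0 + 1
= 1

1


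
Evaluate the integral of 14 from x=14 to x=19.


The integral of a constant k over [a, b] equals k * (b - a).
integral from 14 to 19 of 14 dx
= 14 * (19 - 14)
= 14 * 5
= 70

70


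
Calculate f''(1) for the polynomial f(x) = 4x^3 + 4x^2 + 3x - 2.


First derivative:
f'(x) = 12x^2 + 8x + 3
Second derivative:
f''(x) = 24x + 8
Substitute x = 1:
f''(1) = 24 * 1 + 8
= 24 + 8
= 32

32


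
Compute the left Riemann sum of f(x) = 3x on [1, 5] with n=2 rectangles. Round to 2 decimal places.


Left Riemann sum uses left endpoints of each subinterval.
Interval: [1, 5], n = 2
dx = (5 - 1) / 2 = 2
Left endpoints: [1, 3]
f values: [3, 9]
Sum = dx * (sum of f values)
= 2 * 12
= 24 = 24.00

24.00


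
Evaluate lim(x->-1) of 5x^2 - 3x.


Since polynomials are continuous, we use direct substitution.
lim(x->-1) of 5x^2 - 3x
= 5 * (-1)^2 - 3 * (-1) + 0
= 5 + 3 + 0
= 8

8


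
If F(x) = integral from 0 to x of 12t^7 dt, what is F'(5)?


By the Fundamental Theorem of Calculus (Part 1):
If F(x) = integral from 0 to x of f(t) dt, then F'(x) = f(x)
Here f(t) = 12t^7
So F'(x) = 12x^7
Evaluate at x = 5:
F'(5) = 12 * 5^7
= 12 * 78125
= 937500

937500


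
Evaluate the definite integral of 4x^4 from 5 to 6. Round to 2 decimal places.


Find the antiderivative of 4x^4:
F(x) = 4/5 * x^5
Apply the Fundamental Theorem of Calculus:
F(6) - F(5)
= 4/5 * 6^5 - 4/5 * 5^5
= 4/5 * (7776 - 3125)
= 4/5 * 4651
= 18604/5 = 3720.80

3720.80


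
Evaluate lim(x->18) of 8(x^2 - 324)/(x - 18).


Direct substitution gives 0/0, so we factor the numerator.
Factor: 8(x^2 - 324) = 8 * (x - 18)(x + 18)
Cancel the common factor (x - 18):
8(x^2 - 324)/(x - 18) = 8 * (x + 18)
Now substitute x = 18:
= 8 * (18 + 18) = 288

288


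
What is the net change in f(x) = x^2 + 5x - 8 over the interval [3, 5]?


Net change = f(b) - f(a)
f(x) = x^2 + 5x - 8
Compute f(5):
f(5) = 1 * 5^2 + 5 * 5 - 8
= 25 + 25 - 8
= 42
Compute f(3):
f(3) = 1 * 3^2 + 5 * 3 - 8
= 9 + 15 - 8
= 16
Net change = 42 - 16 = 26

26


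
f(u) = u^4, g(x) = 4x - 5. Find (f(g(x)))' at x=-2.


Using the chain rule: (f(g(x)))' = f'(g(x)) * g'(x)
First, find g(-2):
g(-2) = 4 * (-2) - 5 = -13
Next, f'(u) = 4u^3
And g'(x) = 4
So f'(g(-2)) * g'(-2)
= 4 * (-13)^3 * 4
= 4 * (-2197) * 4
= -35152

-35152


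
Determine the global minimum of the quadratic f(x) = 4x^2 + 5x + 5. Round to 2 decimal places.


For a quadratic f(x) = ax^2 + bx + c with a > 0, the minimum is at the vertex.
Vertex x-coordinate: x = -b/(2a)
x = -(5) / (2 * 4)
x = -5/8
Substitute back to find the minimum value:
f(-5/8) = 4 * (-5/8)^2 + 5 * (-5/8) + 5
= 25/16 - 25/8 + 5
= 55/16 ≈ 3.44

3.44


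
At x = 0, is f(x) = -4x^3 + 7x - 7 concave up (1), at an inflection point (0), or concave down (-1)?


Concavity is determined by the sign of f''(x).
f(x) = -4x^3 + 7x - 7
f'(x) = -12x^2 + 7
f''(x) = -24x
f''(0) = -24 * 0 + 0
= 0 + 0
= 0
f''(0) = 0, and f''(x) is linear with nonzero slope -24, so f'' changes sign at x = 0. Hence the function is at an inflection point (0)

0


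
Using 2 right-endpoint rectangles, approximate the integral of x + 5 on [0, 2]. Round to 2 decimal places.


Right Riemann sum uses right endpoints of each subinterval.
Interval: [0, 2], n = 2
dx = (2 - 0) / 2 = 1
Right endpoints: [1, 2]
f values: [6, 7]
Sum = dx * (sum of f values)
= 1 * 13
= 13 = 13.00

13.00


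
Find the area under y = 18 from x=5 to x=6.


The area under a constant function y = 18 is a rectangle.
Width = 6 - 5 = 1
Height = 18
Area = width * height
= 1 * 18
= 18

18


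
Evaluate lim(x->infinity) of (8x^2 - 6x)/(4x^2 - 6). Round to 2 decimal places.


For limits at infinity with equal-degree polynomials,
we compare leading coefficients.
Numerator leading term: 8x^2
Denominator leading term: 4x^2
Divide both by x^2:
lim = (8 - 6/x) / (4 - 6/x^2)
As x -> infinity, the 1/x and 1/x^2 terms vanish:
= 8/4 = 2 = 2.00

2.00


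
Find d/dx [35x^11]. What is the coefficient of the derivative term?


We apply the power rule: d/dx [ax^n] = a*n * x^(n-1)
d/dx [35x^11]
= 35 * 11 * x^(11-1)
= 385x^10
The coefficient is 385

385


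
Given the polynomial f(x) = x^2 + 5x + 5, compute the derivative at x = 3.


Differentiate term by term using power and sum rules:
f(x) = x^2 + 5x + 5
f'(x) = 2x + 5
Substitute x = 3:
f'(3) = 2 * 3 + 5
= 6 + 5
= 11

11


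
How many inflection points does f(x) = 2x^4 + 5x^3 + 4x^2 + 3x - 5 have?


Inflection points occur where f''(x) = 0 and concavity changes.
f(x) = 2x^4 + 5x^3 + 4x^2 + 3x - 5
f'(x) = 8x^3 + 15x^2 + 8x + 3
f''(x) = 24x^2 + 30x + 8
This is a quadratic in x. Use the discriminant to count real roots.
Discriminant = (30)^2 - 4 * 24 * 8
= 900 - 768
= 132
Since discriminant > 0, f''(x) = 0 has 2 distinct real solutions.
A quadratic with two distinct real roots changes sign at each root, so concavity changes at both.
Number of inflection points: 2

2


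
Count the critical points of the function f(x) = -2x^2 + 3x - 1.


Find where f'(x) = 0:
f'(x) = -4x + 3
Set f'(x) = 0:
-4x + 3 = 0
x = -3 / (-4) = 3/4
This is a linear equation in x, so there is exactly one solution.
Number of critical points: 1

1


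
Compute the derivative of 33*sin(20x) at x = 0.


Apply the chain rule to differentiate 33*sin(20x):
d/dx [33*sin(20x)]
= 33 * cos(20x) * d/dx(20x)
= 33 * 20 * cos(20x)
= 660 * cos(20x)
Evaluate at x = 0:
= 660 * cos(0)
= 660 * 1
= 660

660


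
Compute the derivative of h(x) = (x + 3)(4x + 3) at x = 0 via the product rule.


Let u(x) = x + 3 and v(x) = 4x + 3
u'(x) = 1
v'(x) = 4
Product rule: h'(x) = u'(x)*v(x) + u(x)*v'(x)
= 1 * (4x + 3) + (x + 3) * 4
At x = 0:
u(0) = 1 * 0 + 3 = 3
v(0) = 4 * 0 + 3 = 3
h'(0) = 1 * 3 + 3 * 4
= 3 + 12
= 15

15


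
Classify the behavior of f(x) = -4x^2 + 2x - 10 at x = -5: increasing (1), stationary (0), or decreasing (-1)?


Compute f'(x) to determine behavior:
f'(x) = -8x + 2
f'(-5) = -8 * (-5) + 2
= 40 + 2
= 42
Since f'(-5) > 0, the function is increasing (1)

1


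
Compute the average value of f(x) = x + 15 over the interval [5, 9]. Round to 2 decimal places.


Average value = 1/(b-a) * integral from a to b of f(x) dx
First compute the integral of x + 15:
F(x) = (1/2)x^2 + 15x
F(9) = 1/2 * 81 + 15 * 9 = 351/2
F(5) = 1/2 * 25 + 15 * 5 = 175/2
Integral = 351/2 - 175/2 = 88
Average = 88 / (9 - 5) = 88 / 4
= 22 = 22.00

22.00


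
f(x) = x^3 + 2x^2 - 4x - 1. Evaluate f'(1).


Differentiate f(x) = x^3 + 2x^2 - 4x - 1 term by term:
f'(x) = 3x^2 + 4x - 4
Substitute x = 1:
f'(1) = 3 * 1^2 + 4 * 1 - 4
= 3 + 4 - 4
= 3

3


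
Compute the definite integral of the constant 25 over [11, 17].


The integral of a constant k over [a, b] equals k * (b - a).
integral from 11 to 17 of 25 dx
= 25 * (17 - 11)
= 25 * 6
= 150

150


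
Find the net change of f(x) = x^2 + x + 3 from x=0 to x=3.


Net change = f(b) - f(a)
f(x) = x^2 + x + 3
Compute f(3):
f(3) = 1 * 3^2 + 1 * 3 + 3
= 9 + 3 + 3
= 15
Compute f(0):
f(0) = 1 * 0^2 + 1 * 0 + 3
= 0 + 0 + 3
= 3
Net change = 15 - 3 = 12

12


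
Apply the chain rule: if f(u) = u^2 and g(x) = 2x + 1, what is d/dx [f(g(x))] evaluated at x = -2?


Using the chain rule: (f(g(x)))' = f'(g(x)) * g'(x)
First, find g(-2):
g(-2) = 2 * (-2) + 1 = -3
Next, f'(u) = 2u
And g'(x) = 2
So f'(g(-2)) * g'(-2)
= 2 * (-3) * 2
= -12

-12


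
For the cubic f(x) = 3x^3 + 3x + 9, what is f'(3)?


Differentiate f(x) = 3x^3 + 3x + 9 term by term:
f'(x) = 9x^2 + 3
Substitute x = 3:
f'(3) = 9 * 3^2 + 0 * 3 + 3
= 81 + 0 + 3
= 84

84


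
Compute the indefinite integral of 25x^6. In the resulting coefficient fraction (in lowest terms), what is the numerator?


Apply the power rule for integration:
integral of ax^n dx = a/(n+1) * x^(n+1) + C
integral of 25x^6 dx
= 25/7 * x^7 + C
The coefficient in lowest terms is 25/7, and its numerator is 25

25


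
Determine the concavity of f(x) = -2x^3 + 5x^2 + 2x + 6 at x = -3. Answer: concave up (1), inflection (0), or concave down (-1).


Concavity is determined by the sign of f''(x).
f(x) = -2x^3 + 5x^2 + 2x + 6
f'(x) = -6x^2 + 10x + 2
f''(x) = -12x + 10
f''(-3) = -12 * (-3) + 10
= 36 + 10
= 46
Since f''(-3) > 0, the function is concave up (1)

1


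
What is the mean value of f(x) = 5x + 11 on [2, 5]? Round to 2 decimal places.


Average value = 1/(b-a) * integral from a to b of f(x) dx
First compute the integral of 5x + 11:
F(x) = (5/2)x^2 + 11x
F(5) = 5/2 * 25 + 11 * 5 = 235/2
F(2) = 5/2 * 4 + 11 * 2 = 32
Integral = 235/2 - 32 = 171/2
Average = (171/2) / (5 - 2) = (171/2) / 3
= 57/2 = 28.50

28.50


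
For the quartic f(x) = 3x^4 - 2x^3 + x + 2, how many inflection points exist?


Inflection points occur where f''(x) = 0 and concavity changes.
f(x) = 3x^4 - 2x^3 + x + 2
f'(x) = 12x^3 - 6x^2 + 1
f''(x) = 36x^2 - 12x
This is a quadratic in x. Use the discriminant to count real roots.
Discriminant = (-12)^2 - 4 * 36 * 0
= 144 - 0
= 144
Since discriminant > 0, f''(x) = 0 has 2 distinct real solutions.
A quadratic with two distinct real roots changes sign at each root, so concavity changes at both.
Number of inflection points: 2

2


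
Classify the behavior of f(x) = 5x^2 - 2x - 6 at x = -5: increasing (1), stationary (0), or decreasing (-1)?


Compute f'(x) to determine behavior:
f'(x) = 10x - 2
f'(-5) = 10 * (-5) - 2
= -50 - 2
= -52
Since f'(-5) < 0, the function is decreasing (-1)

-1


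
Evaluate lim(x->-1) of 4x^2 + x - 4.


Since polynomials are continuous, we use direct substitution.
lim(x->-1) of 4x^2 + x - 4
= 4 * (-1)^2 + 1 * (-1) - 4
= 4 - 1 - 4
= -1

-1


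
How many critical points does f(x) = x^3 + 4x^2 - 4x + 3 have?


Find where f'(x) = 0:
f(x) = x^3 + 4x^2 - 4x + 3
f'(x) = 3x^2 + 8x - 4
This is a quadratic in x. Use the discriminant to count real roots.
Discriminant = (8)^2 - 4 * 3 * (-4)
= 64 - (-48)
= 112
Since discriminant > 0, f'(x) = 0 has 2 real solutions.
Number of critical points: 2

2


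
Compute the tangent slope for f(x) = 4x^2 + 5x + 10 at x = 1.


The slope of the tangent line equals f'(x) at the point.
f(x) = 4x^2 + 5x + 10
f'(x) = 8x + 5
At x = 1:
f'(1) = 8 * 1 + 5
= 8 + 5
= 13

13


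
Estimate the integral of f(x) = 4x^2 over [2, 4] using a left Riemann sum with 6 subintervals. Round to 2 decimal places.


Left Riemann sum uses left endpoints of each subinterval.
Interval: [2, 4], n = 6
dx = (4 - 2) / 6 = 1/3
Left endpoints: [2, 7/3, 8/3, 3, 10/3, 11/3]
f values: [16, 196/9, 256/9, 36, 400/9, 484/9]
Sum = dx * (sum of f values)
= 1/3 * 1804/9
= 1804/27 ≈ 66.81

66.81


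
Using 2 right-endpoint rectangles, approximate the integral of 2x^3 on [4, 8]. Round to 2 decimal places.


Right Riemann sum uses right endpoints of each subinterval.
Interval: [4, 8], n = 2
dx = (8 - 4) / 2 = 2
Right endpoints: [6, 8]
f values: [432, 1024]
Sum = dx * (sum of f values)
= 2 * 1456
= 2912 = 2912.00

2912.00


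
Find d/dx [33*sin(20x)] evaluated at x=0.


Apply the chain rule to differentiate 33*sin(20x):
d/dx [33*sin(20x)]
= 33 * cos(20x) * d/dx(20x)
= 33 * 20 * cos(20x)
= 660 * cos(20x)
Evaluate at x = 0:
= 660 * cos(0)
= 660 * 1
= 660

660


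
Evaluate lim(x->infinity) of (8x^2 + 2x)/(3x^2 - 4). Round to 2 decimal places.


For limits at infinity with equal-degree polynomials,
we compare leading coefficients.
Numerator leading term: 8x^2
Denominator leading term: 3x^2
Divide both by x^2:
lim = (8 + 2/x) / (3 - 4/x^2)
As x -> infinity, the 1/x and 1/x^2 terms vanish:
= 8/3 ≈ 2.67

2.67


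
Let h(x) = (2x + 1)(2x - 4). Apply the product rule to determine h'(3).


Let u(x) = 2x + 1 and v(x) = 2x - 4
u'(x) = 2
v'(x) = 2
Product rule: h'(x) = u'(x)*v(x) + u(x)*v'(x)
= 2 * (2x - 4) + (2x + 1) * 2
At x = 3:
u(3) = 2 * 3 + 1 = 7
v(3) = 2 * 3 - 4 = 2
h'(3) = 2 * 2 + 7 * 2
= 4 + 14
= 18

18


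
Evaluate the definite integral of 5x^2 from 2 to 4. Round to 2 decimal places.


Find the antiderivative of 5x^2:
F(x) = 5/3 * x^3
Apply the Fundamental Theorem of Calculus:
F(4) - F(2)
= 5/3 * 4^3 - 5/3 * 2^3
= 5/3 * (64 - 8)
= 5/3 * 56
= 280/3 ≈ 93.33

93.33


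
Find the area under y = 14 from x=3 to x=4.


The area under a constant function y = 14 is a rectangle.
Width = 4 - 3 = 1
Height = 14
Area = width * height
= 1 * 14
= 14

14


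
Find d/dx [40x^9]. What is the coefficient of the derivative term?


We apply the power rule: d/dx [ax^n] = a*n * x^(n-1)
d/dx [40x^9]
= 40 * 9 * x^(9-1)
= 360x^8
The coefficient is 360

360


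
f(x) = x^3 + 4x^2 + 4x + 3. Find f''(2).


First derivative:
f'(x) = 3x^2 + 8x + 4
Second derivative:
f''(x) = 6x + 8
Substitute x = 2:
f''(2) = 6 * 2 + 8
= 12 + 8
= 20

20


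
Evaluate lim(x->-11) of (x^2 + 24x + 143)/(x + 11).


Direct substitution gives 0/0, so we factor the numerator.
Factor: (x^2 + 24x + 143) = (x + 11)(x + 13)
Cancel the common factor (x + 11):
(x^2 + 24x + 143)/(x + 11) = (x + 13)
Now substitute x = -11:
= (-11) - (-13) = 2

2


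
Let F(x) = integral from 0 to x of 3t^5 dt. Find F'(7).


By the Fundamental Theorem of Calculus (Part 1):
If F(x) = integral from 0 to x of f(t) dt, then F'(x) = f(x)
Here f(t) = 3t^5
So F'(x) = 3x^5
Evaluate at x = 7:
F'(7) = 3 * 7^5
= 3 * 16807
= 50421

50421


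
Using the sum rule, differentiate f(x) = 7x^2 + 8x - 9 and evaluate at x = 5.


Differentiate term by term using power and sum rules:
f(x) = 7x^2 + 8x - 9
f'(x) = 14x + 8
Substitute x = 5:
f'(5) = 14 * 5 + 8
= 70 + 8
= 78

78


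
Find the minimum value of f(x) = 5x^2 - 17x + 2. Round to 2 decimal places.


For a quadratic f(x) = ax^2 + bx + c with a > 0, the minimum is at the vertex.
Vertex x-coordinate: x = -b/(2a)
x = -(-17) / (2 * 5)
x = 17/10
Substitute back to find the minimum value:
f(17/10) = 5 * (17/10)^2 - 17 * (17/10) + 2
= 289/20 - 289/10 + 2
= -249/20 = -12.45

-12.45


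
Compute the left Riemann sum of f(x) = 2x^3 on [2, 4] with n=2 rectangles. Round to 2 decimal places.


Left Riemann sum uses left endpoints of each subinterval.
Interval: [2, 4], n = 2
dx = (4 - 2) / 2 = 1
Left endpoints: [2, 3]
f values: [16, 54]
Sum = dx * (sum of f values)
= 1 * 70
= 70 = 70.00

70.00


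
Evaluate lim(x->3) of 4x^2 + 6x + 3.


Since polynomials are continuous, we use direct substitution.
lim(x->3) of 4x^2 + 6x + 3
= 4 * 3^2 + 6 * 3 + 3
= 36 + 18 + 3
= 57

57


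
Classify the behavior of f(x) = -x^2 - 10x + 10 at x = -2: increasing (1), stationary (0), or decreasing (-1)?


Compute f'(x) to determine behavior:
f'(x) = -2x - 10
f'(-2) = -2 * (-2) - 10
= 4 - 10
= -6
Since f'(-2) < 0, the function is decreasing (-1)

-1


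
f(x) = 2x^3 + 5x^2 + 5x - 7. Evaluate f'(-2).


Differentiate f(x) = 2x^3 + 5x^2 + 5x - 7 term by term:
f'(x) = 6x^2 + 10x + 5
Substitute x = -2:
f'(-2) = 6 * (-2)^2 + 10 * (-2) + 5
= 24 - 20 + 5
= 9

9


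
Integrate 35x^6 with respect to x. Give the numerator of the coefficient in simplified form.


Apply the power rule for integration:
integral of ax^n dx = a/(n+1) * x^(n+1) + C
integral of 35x^6 dx
= 35/7 * x^7 + C
= 5 * x^7 + C
The coefficient in lowest terms is 5 = 5/1, so its numerator is 5

5


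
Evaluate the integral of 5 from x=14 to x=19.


The integral of a constant k over [a, b] equals k * (b - a).
integral from 14 to 19 of 5 dx
= 5 * (19 - 14)
= 5 * 5
= 25

25


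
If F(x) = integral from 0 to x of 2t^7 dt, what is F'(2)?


By the Fundamental Theorem of Calculus (Part 1):
If F(x) = integral from 0 to x of f(t) dt, then F'(x) = f(x)
Here f(t) = 2t^7
So F'(x) = 2x^7
Evaluate at x = 2:
F'(2) = 2 * 2^7
= 2 * 128
= 256

256


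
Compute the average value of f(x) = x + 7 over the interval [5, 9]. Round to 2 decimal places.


Average value = 1/(b-a) * integral from a to b of f(x) dx
First compute the integral of x + 7:
F(x) = (1/2)x^2 + 7x
F(9) = 1/2 * 81 + 7 * 9 = 207/2
F(5) = 1/2 * 25 + 7 * 5 = 95/2
Integral = 207/2 - 95/2 = 56
Average = 56 / (9 - 5) = 56 / 4
= 14 = 14.00

14.00


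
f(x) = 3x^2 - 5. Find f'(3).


Differentiate term by term using power and sum rules:
f(x) = 3x^2 - 5
f'(x) = 6x
Substitute x = 3:
f'(3) = 6 * 3 + 0
= 18 + 0
= 18

18


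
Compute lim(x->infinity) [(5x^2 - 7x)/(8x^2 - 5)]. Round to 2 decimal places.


For limits at infinity with equal-degree polynomials,
we compare leading coefficients.
Numerator leading term: 5x^2
Denominator leading term: 8x^2
Divide both by x^2:
lim = (5 - 7/x) / (8 - 5/x^2)
As x -> infinity, the 1/x and 1/x^2 terms vanish:
= 5/8 ≈ 0.63

0.63


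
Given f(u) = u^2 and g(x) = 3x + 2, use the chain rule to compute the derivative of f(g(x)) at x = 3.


Using the chain rule: (f(g(x)))' = f'(g(x)) * g'(x)
First, find g(3):
g(3) = 3 * 3 + 2 = 11
Next, f'(u) = 2u
And g'(x) = 3
So f'(g(3)) * g'(3)
= 2 * 11 * 3
= 66

66


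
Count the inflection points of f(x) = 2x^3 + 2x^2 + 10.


Inflection points occur where f''(x) = 0 and concavity changes.
f(x) = 2x^3 + 2x^2 + 10
f'(x) = 6x^2 + 4x
f''(x) = 12x + 4
Set f''(x) = 0:
12x + 4 = 0
x = -4 / 12 = -1/3
Since f''(x) is linear (degree 1), it changes sign at this point.
Therefore there is exactly 1 inflection point.

1


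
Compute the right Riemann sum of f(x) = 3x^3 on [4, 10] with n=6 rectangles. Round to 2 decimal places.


Right Riemann sum uses right endpoints of each subinterval.
Interval: [4, 10], n = 6
dx = (10 - 4) / 6 = 1
Right endpoints: [5, 6, 7, 8, 9, 10]
f values: [375, 648, 1029, 1536, 2187, 3000]
Sum = dx * (sum of f values)
= 1 * 8775
= 8775 = 8775.00

8775.00


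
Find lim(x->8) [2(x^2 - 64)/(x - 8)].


Direct substitution gives 0/0, so we factor the numerator.
Factor: 2(x^2 - 64) = 2 * (x - 8)(x + 8)
Cancel the common factor (x - 8):
2(x^2 - 64)/(x - 8) = 2 * (x + 8)
Now substitute x = 8:
= 2 * (8 + 8) = 32

32


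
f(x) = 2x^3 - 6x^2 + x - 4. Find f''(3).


First derivative:
f'(x) = 6x^2 - 12x + 1
Second derivative:
f''(x) = 12x - 12
Substitute x = 3:
f''(3) = 12 * 3 - 12
= 36 - 12
= 24

24


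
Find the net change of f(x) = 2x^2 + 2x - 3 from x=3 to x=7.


Net change = f(b) - f(a)
f(x) = 2x^2 + 2x - 3
Compute f(7):
f(7) = 2 * 7^2 + 2 * 7 - 3
= 98 + 14 - 3
= 109
Compute f(3):
f(3) = 2 * 3^2 + 2 * 3 - 3
= 18 + 6 - 3
= 21
Net change = 109 - 21 = 88

88


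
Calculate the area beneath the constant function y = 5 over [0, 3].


The area under a constant function y = 5 is a rectangle.
Width = 3 - 0 = 3
Height = 5
Area = width * height
= 3 * 5
= 15

15


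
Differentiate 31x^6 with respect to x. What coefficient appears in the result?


We apply the power rule: d/dx [ax^n] = a*n * x^(n-1)
d/dx [31x^6]
= 31 * 6 * x^(6-1)
= 186x^5
The coefficient is 186

186


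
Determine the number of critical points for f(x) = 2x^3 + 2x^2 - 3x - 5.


Find where f'(x) = 0:
f(x) = 2x^3 + 2x^2 - 3x - 5
f'(x) = 6x^2 + 4x - 3
This is a quadratic in x. Use the discriminant to count real roots.
Discriminant = (4)^2 - 4 * 6 * (-3)
= 16 - (-72)
= 88
Since discriminant > 0, f'(x) = 0 has 2 real solutions.
Number of critical points: 2

2


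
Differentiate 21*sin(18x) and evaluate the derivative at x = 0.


Apply the chain rule to differentiate 21*sin(18x):
d/dx [21*sin(18x)]
= 21 * cos(18x) * d/dx(18x)
= 21 * 18 * cos(18x)
= 378 * cos(18x)
Evaluate at x = 0:
= 378 * cos(0)
= 378 * 1
= 378

378


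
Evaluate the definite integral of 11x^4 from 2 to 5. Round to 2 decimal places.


Find the antiderivative of 11x^4:
F(x) = 11/5 * x^5
Apply the Fundamental Theorem of Calculus:
F(5) - F(2)
= 11/5 * 5^5 - 11/5 * 2^5
= 11/5 * (3125 - 32)
= 11/5 * 3093
= 34023/5 = 6804.60

6804.60


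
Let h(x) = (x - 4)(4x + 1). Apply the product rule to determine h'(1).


Let u(x) = x - 4 and v(x) = 4x + 1
u'(x) = 1
v'(x) = 4
Product rule: h'(x) = u'(x)*v(x) + u(x)*v'(x)
= 1 * (4x + 1) + (x - 4) * 4
At x = 1:
u(1) = 1 * 1 - 4 = -3
v(1) = 4 * 1 + 1 = 5
h'(1) = 1 * 5 + (-3) * 4
= 5 - 12
= -7

-7


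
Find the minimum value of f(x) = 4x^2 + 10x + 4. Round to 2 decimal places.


For a quadratic f(x) = ax^2 + bx + c with a > 0, the minimum is at the vertex.
Vertex x-coordinate: x = -b/(2a)
x = -(10) / (2 * 4)
x = -10/8 = -5/4
Substitute back to find the minimum value:
f(-5/4) = 4 * (-5/4)^2 + 10 * (-5/4) + 4
= 25/4 - 25/2 + 4
= -9/4 = -2.25

-2.25


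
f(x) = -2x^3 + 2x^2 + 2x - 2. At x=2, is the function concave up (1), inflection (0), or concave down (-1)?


Concavity is determined by the sign of f''(x).
f(x) = -2x^3 + 2x^2 + 2x - 2
f'(x) = -6x^2 + 4x + 2
f''(x) = -12x + 4
f''(2) = -12 * 2 + 4
= -24 + 4
= -20
Since f''(2) < 0, the function is concave down (-1)

-1


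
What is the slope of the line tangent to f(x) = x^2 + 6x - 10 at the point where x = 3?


The slope of the tangent line equals f'(x) at the point.
f(x) = x^2 + 6x - 10
f'(x) = 2x + 6
At x = 3:
f'(3) = 2 * 3 + 6
= 6 + 6
= 12

12


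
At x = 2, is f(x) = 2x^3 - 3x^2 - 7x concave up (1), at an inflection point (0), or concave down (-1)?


Concavity is determined by the sign of f''(x).
f(x) = 2x^3 - 3x^2 - 7x
f'(x) = 6x^2 - 6x - 7
f''(x) = 12x - 6
f''(2) = 12 * 2 - 6
= 24 - 6
= 18
Since f''(2) > 0, the function is concave up (1)

1


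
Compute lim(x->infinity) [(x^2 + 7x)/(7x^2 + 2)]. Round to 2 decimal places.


For limits at infinity with equal-degree polynomials,
we compare leading coefficients.
Numerator leading term: x^2
Denominator leading term: 7x^2
Divide both by x^2:
lim = (1 + 7/x) / (7 + 2/x^2)
As x -> infinity, the 1/x and 1/x^2 terms vanish:
= 1/7 ≈ 0.14

0.14


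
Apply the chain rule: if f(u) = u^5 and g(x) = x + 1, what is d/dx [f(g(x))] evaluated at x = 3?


Using the chain rule: (f(g(x)))' = f'(g(x)) * g'(x)
First, find g(3):
g(3) = 1 * 3 + 1 = 4
Next, f'(u) = 5u^4
And g'(x) = 1
So f'(g(3)) * g'(3)
= 5 * 4^4 * 1
= 5 * 256 * 1
= 1280

1280


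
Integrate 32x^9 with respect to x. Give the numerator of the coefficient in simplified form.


Apply the power rule for integration:
integral of ax^n dx = a/(n+1) * x^(n+1) + C
integral of 32x^9 dx
= 32/10 * x^10 + C
= 16/5 * x^10 + C
The coefficient in lowest terms is 16/5, and its numerator is 16

16


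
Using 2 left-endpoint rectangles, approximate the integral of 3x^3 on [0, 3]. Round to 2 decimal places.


Left Riemann sum uses left endpoints of each subinterval.
Interval: [0, 3], n = 2
dx = (3 - 0) / 2 = 3/2
Left endpoints: [0, 3/2]
f values: [0, 81/8]
Sum = dx * (sum of f values)
= 3/2 * 81/8
= 243/16 ≈ 15.19

15.19


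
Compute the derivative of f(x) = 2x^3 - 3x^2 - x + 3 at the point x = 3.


Differentiate f(x) = 2x^3 - 3x^2 - x + 3 term by term:
f'(x) = 6x^2 - 6x - 1
Substitute x = 3:
f'(3) = 6 * 3^2 - 6 * 3 - 1
= 54 - 18 - 1
= 35

35


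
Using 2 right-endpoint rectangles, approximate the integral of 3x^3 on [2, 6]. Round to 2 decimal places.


Right Riemann sum uses right endpoints of each subinterval.
Interval: [2, 6], n = 2
dx = (6 - 2) / 2 = 2
Right endpoints: [4, 6]
f values: [192, 648]
Sum = dx * (sum of f values)
= 2 * 840
= 1680 = 1680.00

1680.00


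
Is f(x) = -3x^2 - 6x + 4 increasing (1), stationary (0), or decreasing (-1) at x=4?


Compute f'(x) to determine behavior:
f'(x) = -6x - 6
f'(4) = -6 * 4 - 6
= -24 - 6
= -30
Since f'(4) < 0, the function is decreasing (-1)

-1


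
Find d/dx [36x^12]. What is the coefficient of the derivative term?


We apply the power rule: d/dx [ax^n] = a*n * x^(n-1)
d/dx [36x^12]
= 36 * 12 * x^(12-1)
= 432x^11
The coefficient is 432

432


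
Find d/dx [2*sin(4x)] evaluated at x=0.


Apply the chain rule to differentiate 2*sin(4x):
d/dx [2*sin(4x)]
= 2 * cos(4x) * d/dx(4x)
= 2 * 4 * cos(4x)
= 8 * cos(4x)
Evaluate at x = 0:
= 8 * cos(0)
= 8 * 1
= 8

8


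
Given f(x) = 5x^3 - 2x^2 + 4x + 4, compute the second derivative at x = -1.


First derivative:
f'(x) = 15x^2 - 4x + 4
Second derivative:
f''(x) = 30x - 4
Substitute x = -1:
f''(-1) = 30 * (-1) - 4
= -30 - 4
= -34

-34


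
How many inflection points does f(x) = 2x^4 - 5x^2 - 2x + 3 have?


Inflection points occur where f''(x) = 0 and concavity changes.
f(x) = 2x^4 - 5x^2 - 2x + 3
f'(x) = 8x^3 - 10x - 2
f''(x) = 24x^2 - 10
This is a quadratic in x. Use the discriminant to count real roots.
Discriminant = (0)^2 - 4 * 24 * (-10)
= 0 - (-960)
= 960
Since discriminant > 0, f''(x) = 0 has 2 distinct real solutions.
A quadratic with two distinct real roots changes sign at each root, so concavity changes at both.
Number of inflection points: 2

2


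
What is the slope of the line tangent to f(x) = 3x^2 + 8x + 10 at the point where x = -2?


The slope of the tangent line equals f'(x) at the point.
f(x) = 3x^2 + 8x + 10
f'(x) = 6x + 8
At x = -2:
f'(-2) = 6 * (-2) + 8
= -12 + 8
= -4

-4


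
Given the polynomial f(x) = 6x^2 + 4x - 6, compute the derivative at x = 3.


Differentiate term by term using power and sum rules:
f(x) = 6x^2 + 4x - 6
f'(x) = 12x + 4
Substitute x = 3:
f'(3) = 12 * 3 + 4
= 36 + 4
= 40

40


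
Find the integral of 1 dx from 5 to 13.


The integral of a constant k over [a, b] equals k * (b - a).
integral from 5 to 13 of 1 dx
= 1 * (13 - 5)
= 1 * 8
= 8

8


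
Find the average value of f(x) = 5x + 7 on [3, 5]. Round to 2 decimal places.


Average value = 1/(b-a) * integral from a to b of f(x) dx
First compute the integral of 5x + 7:
F(x) = (5/2)x^2 + 7x
F(5) = 5/2 * 25 + 7 * 5 = 195/2
F(3) = 5/2 * 9 + 7 * 3 = 87/2
Integral = 195/2 - 87/2 = 54
Average = 54 / (5 - 3) = 54 / 2
= 27 = 27.00

27.00


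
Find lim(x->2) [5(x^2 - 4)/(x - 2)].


Direct substitution gives 0/0, so we factor the numerator.
Factor: 5(x^2 - 4) = 5 * (x - 2)(x + 2)
Cancel the common factor (x - 2):
5(x^2 - 4)/(x - 2) = 5 * (x + 2)
Now substitute x = 2:
= 5 * (2 + 2) = 20

20


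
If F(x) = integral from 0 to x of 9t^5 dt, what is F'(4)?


By the Fundamental Theorem of Calculus (Part 1):
If F(x) = integral from 0 to x of f(t) dt, then F'(x) = f(x)
Here f(t) = 9t^5
So F'(x) = 9x^5
Evaluate at x = 4:
F'(4) = 9 * 4^5
= 9 * 1024
= 9216

9216


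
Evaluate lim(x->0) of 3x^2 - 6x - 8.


Since polynomials are continuous, we use direct substitution.
lim(x->0) of 3x^2 - 6x - 8
= 3 * 0^2 - 6 * 0 - 8
= 0 + 0 - 8
= -8

-8


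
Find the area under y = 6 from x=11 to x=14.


The area under a constant function y = 6 is a rectangle.
Width = 14 - 11 = 3
Height = 6
Area = width * height
= 3 * 6
= 18

18


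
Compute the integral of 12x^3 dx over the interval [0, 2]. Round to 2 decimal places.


Find the antiderivative of 12x^3:
F(x) = 12/4 * x^4
Apply the Fundamental Theorem of Calculus:
F(2) - F(0)
= 12/4 * 2^4 - 12/4 * 0^4
= 12/4 * (16 - 0)
= 12/4 * 16
= 48 = 48.00

48.00


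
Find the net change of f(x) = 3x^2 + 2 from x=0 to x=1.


Net change = f(b) - f(a)
f(x) = 3x^2 + 2
Compute f(1):
f(1) = 3 * 1^2 + 0 * 1 + 2
= 3 + 0 + 2
= 5
Compute f(0):
f(0) = 3 * 0^2 + 0 * 0 + 2
= 0 + 0 + 2
= 2
Net change = 5 - 2 = 3

3


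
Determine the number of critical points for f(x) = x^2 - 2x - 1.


Find where f'(x) = 0:
f'(x) = 2x - 2
Set f'(x) = 0:
2x - 2 = 0
x = 2 / 2 = 1
This is a linear equation in x, so there is exactly one solution.
Number of critical points: 1

1


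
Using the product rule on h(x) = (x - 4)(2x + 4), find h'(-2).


Let u(x) = x - 4 and v(x) = 2x + 4
u'(x) = 1
v'(x) = 2
Product rule: h'(x) = u'(x)*v(x) + u(x)*v'(x)
= 1 * (2x + 4) + (x - 4) * 2
At x = -2:
u(-2) = 1 * (-2) - 4 = -6
v(-2) = 2 * (-2) + 4 = 0
h'(-2) = 1 * 0 + (-6) * 2
= 0 - 12
= -12

-12


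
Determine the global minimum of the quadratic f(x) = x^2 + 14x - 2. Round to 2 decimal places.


For a quadratic f(x) = ax^2 + bx + c with a > 0, the minimum is at the vertex.
Vertex x-coordinate: x = -b/(2a)
x = -(14) / (2 * 1)
x = -14/2 = -7
Substitute back to find the minimum value:
f(-7) = 1 * (-7)^2 + 14 * (-7) - 2
= 49 - 98 - 2
= -51 = -51.00

-51.00


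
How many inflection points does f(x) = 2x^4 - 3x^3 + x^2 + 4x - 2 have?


Inflection points occur where f''(x) = 0 and concavity changes.
f(x) = 2x^4 - 3x^3 + x^2 + 4x - 2
f'(x) = 8x^3 - 9x^2 + 2x + 4
f''(x) = 24x^2 - 18x + 2
This is a quadratic in x. Use the discriminant to count real roots.
Discriminant = (-18)^2 - 4 * 24 * 2
= 324 - 192
= 132
Since discriminant > 0, f''(x) = 0 has 2 distinct real solutions.
A quadratic with two distinct real roots changes sign at each root, so concavity changes at both.
Number of inflection points: 2

2


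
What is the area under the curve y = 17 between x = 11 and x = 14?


The area under a constant function y = 17 is a rectangle.
Width = 14 - 11 = 3
Height = 17
Area = width * height
= 3 * 17
= 51

51


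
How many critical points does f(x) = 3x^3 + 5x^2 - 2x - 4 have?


Find where f'(x) = 0:
f(x) = 3x^3 + 5x^2 - 2x - 4
f'(x) = 9x^2 + 10x - 2
This is a quadratic in x. Use the discriminant to count real roots.
Discriminant = (10)^2 - 4 * 9 * (-2)
= 100 - (-72)
= 172
Since discriminant > 0, f'(x) = 0 has 2 real solutions.
Number of critical points: 2

2


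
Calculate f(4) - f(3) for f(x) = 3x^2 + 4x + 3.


Net change = f(b) - f(a)
f(x) = 3x^2 + 4x + 3
Compute f(4):
f(4) = 3 * 4^2 + 4 * 4 + 3
= 48 + 16 + 3
= 67
Compute f(3):
f(3) = 3 * 3^2 + 4 * 3 + 3
= 27 + 12 + 3
= 42
Net change = 67 - 42 = 25

25


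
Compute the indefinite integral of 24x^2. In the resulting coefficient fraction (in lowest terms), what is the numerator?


Apply the power rule for integration:
integral of ax^n dx = a/(n+1) * x^(n+1) + C
integral of 24x^2 dx
= 24/3 * x^3 + C
= 8 * x^3 + C
The coefficient in lowest terms is 8 = 8/1, so its numerator is 8

8


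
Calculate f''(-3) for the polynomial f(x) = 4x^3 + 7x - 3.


First derivative:
f'(x) = 12x^2 + 7
Second derivative:
f''(x) = 24x
Substitute x = -3:
f''(-3) = 24 * (-3) + 0
= -72 + 0
= -72

-72


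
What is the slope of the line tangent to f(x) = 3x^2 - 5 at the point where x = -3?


The slope of the tangent line equals f'(x) at the point.
f(x) = 3x^2 - 5
f'(x) = 6x
At x = -3:
f'(-3) = 6 * (-3) + 0
= -18 + 0
= -18

-18


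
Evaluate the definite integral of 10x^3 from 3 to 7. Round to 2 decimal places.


Find the antiderivative of 10x^3:
F(x) = 10/4 * x^4
Apply the Fundamental Theorem of Calculus:
F(7) - F(3)
= 10/4 * 7^4 - 10/4 * 3^4
= 10/4 * (2401 - 81)
= 10/4 * 2320
= 5800 = 5800.00

5800.00


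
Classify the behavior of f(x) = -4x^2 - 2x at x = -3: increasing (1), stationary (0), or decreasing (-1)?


Compute f'(x) to determine behavior:
f'(x) = -8x - 2
f'(-3) = -8 * (-3) - 2
= 24 - 2
= 22
Since f'(-3) > 0, the function is increasing (1)

1


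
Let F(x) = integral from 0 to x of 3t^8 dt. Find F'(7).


By the Fundamental Theorem of Calculus (Part 1):
If F(x) = integral from 0 to x of f(t) dt, then F'(x) = f(x)
Here f(t) = 3t^8
So F'(x) = 3x^8
Evaluate at x = 7:
F'(7) = 3 * 7^8
= 3 * 5764801
= 17294403

17294403


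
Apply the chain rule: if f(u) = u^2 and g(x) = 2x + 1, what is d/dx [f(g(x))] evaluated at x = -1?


Using the chain rule: (f(g(x)))' = f'(g(x)) * g'(x)
First, find g(-1):
g(-1) = 2 * (-1) + 1 = -1
Next, f'(u) = 2u
And g'(x) = 2
So f'(g(-1)) * g'(-1)
= 2 * (-1) * 2
= -4

-4


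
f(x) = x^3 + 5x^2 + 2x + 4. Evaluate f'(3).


Differentiate f(x) = x^3 + 5x^2 + 2x + 4 term by term:
f'(x) = 3x^2 + 10x + 2
Substitute x = 3:
f'(3) = 3 * 3^2 + 10 * 3 + 2
= 27 + 30 + 2
= 59

59


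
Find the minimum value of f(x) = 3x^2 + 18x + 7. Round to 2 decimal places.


For a quadratic f(x) = ax^2 + bx + c with a > 0, the minimum is at the vertex.
Vertex x-coordinate: x = -b/(2a)
x = -(18) / (2 * 3)
x = -18/6 = -3
Substitute back to find the minimum value:
f(-3) = 3 * (-3)^2 + 18 * (-3) + 7
= 27 - 54 + 7
= -20 = -20.00

-20.00


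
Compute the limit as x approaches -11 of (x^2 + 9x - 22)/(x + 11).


Direct substitution gives 0/0, so we factor the numerator.
Factor: (x^2 + 9x - 22) = (x + 11)(x - 2)
Cancel the common factor (x + 11):
(x^2 + 9x - 22)/(x + 11) = (x - 2)
Now substitute x = -11:
= (-11) - (2) = -13

-13


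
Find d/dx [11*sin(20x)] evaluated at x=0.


Apply the chain rule to differentiate 11*sin(20x):
d/dx [11*sin(20x)]
= 11 * cos(20x) * d/dx(20x)
= 11 * 20 * cos(20x)
= 220 * cos(20x)
Evaluate at x = 0:
= 220 * cos(0)
= 220 * 1
= 220

220


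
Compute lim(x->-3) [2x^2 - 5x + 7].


Since polynomials are continuous, we use direct substitution.
lim(x->-3) of 2x^2 - 5x + 7
= 2 * (-3)^2 - 5 * (-3) + 7
= 18 + 15 + 7
= 40

40


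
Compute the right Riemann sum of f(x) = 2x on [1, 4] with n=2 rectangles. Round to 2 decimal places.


Right Riemann sum uses right endpoints of each subinterval.
Interval: [1, 4], n = 2
dx = (4 - 1) / 2 = 3/2
Right endpoints: [5/2, 4]
f values: [5, 8]
Sum = dx * (sum of f values)
= 3/2 * 13
= 39/2 = 19.50

19.50


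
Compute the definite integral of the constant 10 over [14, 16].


The integral of a constant k over [a, b] equals k * (b - a).
integral from 14 to 16 of 10 dx
= 10 * (16 - 14)
= 10 * 2
= 20

20


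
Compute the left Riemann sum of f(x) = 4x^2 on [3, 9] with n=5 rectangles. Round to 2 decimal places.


Left Riemann sum uses left endpoints of each subinterval.
Interval: [3, 9], n = 5
dx = (9 - 3) / 5 = 6/5
Left endpoints: [3, 21/5, 27/5, 33/5, 39/5]
f values: [36, 1764/25, 2916/25, 4356/25, 6084/25]
Sum = dx * (sum of f values)
= 6/5 * 3204/5
= 19224/25 = 768.96

768.96


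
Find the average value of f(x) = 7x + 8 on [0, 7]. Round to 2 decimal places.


Average value = 1/(b-a) * integral from a to b of f(x) dx
First compute the integral of 7x + 8:
F(x) = (7/2)x^2 + 8x
F(7) = 7/2 * 49 + 8 * 7 = 455/2
F(0) = 7/2 * 0 + 8 * 0 = 0
Integral = 455/2 - 0 = 455/2
Average = (455/2) / (7 - 0) = (455/2) / 7
= 65/2 = 32.50

32.50


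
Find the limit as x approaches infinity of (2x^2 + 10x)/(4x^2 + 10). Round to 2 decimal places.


For limits at infinity with equal-degree polynomials,
we compare leading coefficients.
Numerator leading term: 2x^2
Denominator leading term: 4x^2
Divide both by x^2:
lim = (2 + 10/x) / (4 + 10/x^2)
As x -> infinity, the 1/x and 1/x^2 terms vanish:
= 2/4 = 1/2 = 0.50

0.50


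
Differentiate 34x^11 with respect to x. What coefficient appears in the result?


We apply the power rule: d/dx [ax^n] = a*n * x^(n-1)
d/dx [34x^11]
= 34 * 11 * x^(11-1)
= 374x^10
The coefficient is 374

374


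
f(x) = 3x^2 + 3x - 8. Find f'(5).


Differentiate term by term using power and sum rules:
f(x) = 3x^2 + 3x - 8
f'(x) = 6x + 3
Substitute x = 5:
f'(5) = 6 * 5 + 3
= 30 + 3
= 33

33


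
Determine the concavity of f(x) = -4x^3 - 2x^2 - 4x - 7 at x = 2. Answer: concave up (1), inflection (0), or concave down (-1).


Concavity is determined by the sign of f''(x).
f(x) = -4x^3 - 2x^2 - 4x - 7
f'(x) = -12x^2 - 4x - 4
f''(x) = -24x - 4
f''(2) = -24 * 2 - 4
= -48 - 4
= -52
Since f''(2) < 0, the function is concave down (-1)

-1


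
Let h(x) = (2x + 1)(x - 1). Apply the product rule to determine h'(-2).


Let u(x) = 2x + 1 and v(x) = x - 1
u'(x) = 2
v'(x) = 1
Product rule: h'(x) = u'(x)*v(x) + u(x)*v'(x)
= 2 * (x - 1) + (2x + 1) * 1
At x = -2:
u(-2) = 2 * (-2) + 1 = -3
v(-2) = 1 * (-2) - 1 = -3
h'(-2) = 2 * (-3) + (-3) * 1
= -6 - 3
= -9

-9


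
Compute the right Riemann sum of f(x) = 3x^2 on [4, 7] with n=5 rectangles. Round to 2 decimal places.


Right Riemann sum uses right endpoints of each subinterval.
Interval: [4, 7], n = 5
dx = (7 - 4) / 5 = 3/5
Right endpoints: [23/5, 26/5, 29/5, 32/5, 7]
f values: [1587/25, 2028/25, 2523/25, 3072/25, 147]
Sum = dx * (sum of f values)
= 3/5 * 2577/5
= 7731/25 = 309.24

309.24
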